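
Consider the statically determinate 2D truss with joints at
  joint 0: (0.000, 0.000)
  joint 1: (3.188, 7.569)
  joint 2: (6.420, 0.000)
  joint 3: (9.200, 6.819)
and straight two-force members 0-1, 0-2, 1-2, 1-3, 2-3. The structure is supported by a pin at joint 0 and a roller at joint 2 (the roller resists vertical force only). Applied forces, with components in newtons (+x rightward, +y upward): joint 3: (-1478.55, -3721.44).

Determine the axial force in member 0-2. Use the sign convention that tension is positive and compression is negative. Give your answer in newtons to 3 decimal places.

N=4 nodes, M=5 members, R=3 reactions → 2N=8, M+R=8
member 0 (0-1): L=8.2130, (cx,cy)=(0.3882,0.9216)
member 1 (0-2): L=6.4200, (cx,cy)=(1.0000,0.0000)
member 2 (1-2): L=8.2302, (cx,cy)=(0.3927,-0.9197)
member 3 (1-3): L=6.0586, (cx,cy)=(0.9923,-0.1238)
member 4 (2-3): L=7.3639, (cx,cy)=(0.3775,0.9260)
solve A·x = −loads:
  F[0-1] = +44.5138 N (tension)
  F[0-2] = -1495.8287 N (compression)
  F[1-2] = -49.5925 N (compression)
  F[1-3] = +37.0387 N (tension)
  F[2-3] = -4013.8705 N (compression)
  Rx@0 = +1478.5500 N
  Ry@0 = -41.0235 N
  Ry@2 = +3762.4635 N

-1495.829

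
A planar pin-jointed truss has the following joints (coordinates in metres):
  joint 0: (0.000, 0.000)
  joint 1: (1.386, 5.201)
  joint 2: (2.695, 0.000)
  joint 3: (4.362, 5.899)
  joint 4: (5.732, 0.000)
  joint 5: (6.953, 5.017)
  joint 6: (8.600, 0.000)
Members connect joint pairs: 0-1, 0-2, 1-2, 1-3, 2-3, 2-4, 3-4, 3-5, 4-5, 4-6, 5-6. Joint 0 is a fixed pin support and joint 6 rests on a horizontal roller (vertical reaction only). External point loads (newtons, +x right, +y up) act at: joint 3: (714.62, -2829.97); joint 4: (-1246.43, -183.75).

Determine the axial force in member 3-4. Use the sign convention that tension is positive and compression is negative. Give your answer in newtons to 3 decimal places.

N=7 nodes, M=11 members, R=3 reactions → 2N=14, M+R=14
member 0 (0-1): L=5.3825, (cx,cy)=(0.2575,0.9663)
member 1 (0-2): L=2.6950, (cx,cy)=(1.0000,0.0000)
member 2 (1-2): L=5.3632, (cx,cy)=(0.2441,-0.9698)
member 3 (1-3): L=3.0568, (cx,cy)=(0.9736,0.2283)
member 4 (2-3): L=6.1300, (cx,cy)=(0.2719,0.9623)
member 5 (2-4): L=3.0370, (cx,cy)=(1.0000,0.0000)
member 6 (3-4): L=6.0560, (cx,cy)=(0.2262,-0.9741)
member 7 (3-5): L=2.7370, (cx,cy)=(0.9467,-0.3222)
member 8 (4-5): L=5.1634, (cx,cy)=(0.2365,0.9716)
member 9 (4-6): L=2.8680, (cx,cy)=(1.0000,0.0000)
member 10 (5-6): L=5.2804, (cx,cy)=(0.3119,-0.9501)
solve A·x = −loads:
  F[0-1] = -999.3830 N (compression)
  F[0-2] = -274.4681 N (compression)
  F[1-2] = +881.5209 N (tension)
  F[1-3] = -485.3175 N (compression)
  F[2-3] = -888.3393 N (compression)
  F[2-4] = +182.2609 N (tension)
  F[3-4] = -1536.0587 N (compression)
  F[3-5] = -1142.1278 N (compression)
  F[4-5] = +1729.0249 N (tension)
  F[4-6] = +672.3378 N (tension)
  F[5-6] = -2155.5737 N (compression)
  Rx@0 = +531.8100 N
  Ry@0 = +965.6819 N
  Ry@6 = +2048.0381 N

-1536.059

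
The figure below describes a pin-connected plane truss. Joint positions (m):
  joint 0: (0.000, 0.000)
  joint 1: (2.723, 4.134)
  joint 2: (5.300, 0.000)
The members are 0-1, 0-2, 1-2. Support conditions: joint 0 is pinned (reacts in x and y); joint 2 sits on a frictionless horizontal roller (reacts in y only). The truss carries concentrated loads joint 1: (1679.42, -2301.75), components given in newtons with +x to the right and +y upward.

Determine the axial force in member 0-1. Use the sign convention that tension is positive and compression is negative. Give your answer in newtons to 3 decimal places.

N=3 nodes, M=3 members, R=3 reactions → 2N=6, M+R=6
member 0 (0-1): L=4.9502, (cx,cy)=(0.5501,0.8351)
member 1 (0-2): L=5.3000, (cx,cy)=(1.0000,0.0000)
member 2 (1-2): L=4.8714, (cx,cy)=(0.5290,-0.8486)
solve A·x = −loads:
  F[0-1] = +228.4429 N (tension)
  F[0-2] = +1553.7589 N (tension)
  F[1-2] = -2937.1504 N (compression)
  Rx@0 = -1679.4200 N
  Ry@0 = -190.7759 N
  Ry@2 = +2492.5259 N

228.443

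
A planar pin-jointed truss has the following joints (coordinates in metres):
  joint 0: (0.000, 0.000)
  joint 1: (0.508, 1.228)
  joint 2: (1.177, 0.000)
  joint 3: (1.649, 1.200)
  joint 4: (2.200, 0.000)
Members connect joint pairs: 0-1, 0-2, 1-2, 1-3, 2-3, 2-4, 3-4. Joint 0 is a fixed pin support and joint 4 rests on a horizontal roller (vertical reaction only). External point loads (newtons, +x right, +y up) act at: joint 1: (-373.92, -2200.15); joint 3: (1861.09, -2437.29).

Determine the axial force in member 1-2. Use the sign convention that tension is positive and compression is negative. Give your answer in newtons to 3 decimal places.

N=5 nodes, M=7 members, R=3 reactions → 2N=10, M+R=10
member 0 (0-1): L=1.3289, (cx,cy)=(0.3823,0.9241)
member 1 (0-2): L=1.1770, (cx,cy)=(1.0000,0.0000)
member 2 (1-2): L=1.3984, (cx,cy)=(0.4784,-0.8781)
member 3 (1-3): L=1.1413, (cx,cy)=(0.9997,-0.0245)
member 4 (2-3): L=1.2895, (cx,cy)=(0.3660,0.9306)
member 5 (2-4): L=1.0230, (cx,cy)=(1.0000,0.0000)
member 6 (3-4): L=1.3205, (cx,cy)=(0.4173,-0.9088)
solve A·x = −loads:
  F[0-1] = -1619.0849 N (compression)
  F[0-2] = +2106.0865 N (tension)
  F[1-2] = -805.6504 N (compression)
  F[1-3] = +140.4698 N (tension)
  F[2-3] = +760.2349 N (tension)
  F[2-4] = +1442.3889 N (tension)
  F[3-4] = -3456.6415 N (compression)
  Rx@0 = -1487.1700 N
  Ry@0 = +1496.1211 N
  Ry@4 = +3141.3189 N

-805.650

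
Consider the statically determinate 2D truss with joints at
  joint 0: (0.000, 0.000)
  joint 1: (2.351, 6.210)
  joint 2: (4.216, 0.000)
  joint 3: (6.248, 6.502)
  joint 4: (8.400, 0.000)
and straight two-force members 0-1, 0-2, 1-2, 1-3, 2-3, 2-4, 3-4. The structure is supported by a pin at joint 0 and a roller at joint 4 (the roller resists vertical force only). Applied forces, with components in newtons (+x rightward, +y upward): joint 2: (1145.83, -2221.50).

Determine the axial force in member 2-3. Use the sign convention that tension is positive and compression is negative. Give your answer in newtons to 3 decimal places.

N=5 nodes, M=7 members, R=3 reactions → 2N=10, M+R=10
member 0 (0-1): L=6.6401, (cx,cy)=(0.3541,0.9352)
member 1 (0-2): L=4.2160, (cx,cy)=(1.0000,0.0000)
member 2 (1-2): L=6.4840, (cx,cy)=(0.2876,-0.9577)
member 3 (1-3): L=3.9079, (cx,cy)=(0.9972,0.0747)
member 4 (2-3): L=6.8121, (cx,cy)=(0.2983,0.9545)
member 5 (2-4): L=4.1840, (cx,cy)=(1.0000,0.0000)
member 6 (3-4): L=6.8489, (cx,cy)=(0.3142,-0.9494)
solve A·x = −loads:
  F[0-1] = -1183.1602 N (compression)
  F[0-2] = +1564.7390 N (tension)
  F[1-2] = +1097.8630 N (tension)
  F[1-3] = -736.7479 N (compression)
  F[2-3] = +1225.8378 N (tension)
  F[2-4] = +369.0311 N (tension)
  F[3-4] = -1174.4648 N (compression)
  Rx@0 = -1145.8300 N
  Ry@0 = +1106.5186 N
  Ry@4 = +1114.9814 N

1225.838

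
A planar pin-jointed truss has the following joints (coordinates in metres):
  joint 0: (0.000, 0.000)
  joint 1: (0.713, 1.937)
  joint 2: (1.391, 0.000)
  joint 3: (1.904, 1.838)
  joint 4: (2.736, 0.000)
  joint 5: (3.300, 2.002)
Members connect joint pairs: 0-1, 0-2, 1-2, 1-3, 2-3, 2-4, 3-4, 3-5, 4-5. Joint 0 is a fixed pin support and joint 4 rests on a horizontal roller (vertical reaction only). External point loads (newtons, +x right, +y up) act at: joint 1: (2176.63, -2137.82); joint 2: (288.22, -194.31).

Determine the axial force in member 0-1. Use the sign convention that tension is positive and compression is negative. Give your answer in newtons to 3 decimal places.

N=6 nodes, M=9 members, R=3 reactions → 2N=12, M+R=12
member 0 (0-1): L=2.0641, (cx,cy)=(0.3454,0.9384)
member 1 (0-2): L=1.3910, (cx,cy)=(1.0000,0.0000)
member 2 (1-2): L=2.0522, (cx,cy)=(0.3304,-0.9439)
member 3 (1-3): L=1.1951, (cx,cy)=(0.9966,-0.0828)
member 4 (2-3): L=1.9082, (cx,cy)=(0.2688,0.9632)
member 5 (2-4): L=1.3450, (cx,cy)=(1.0000,0.0000)
member 6 (3-4): L=2.0175, (cx,cy)=(0.4124,-0.9110)
member 7 (3-5): L=1.4056, (cx,cy)=(0.9932,0.1167)
member 8 (4-5): L=2.0799, (cx,cy)=(0.2712,0.9625)
solve A·x = −loads:
  F[0-1] = -144.1142 N (compression)
  F[0-2] = +2514.6322 N (tension)
  F[1-2] = -1983.3389 N (compression)
  F[1-3] = -1576.5910 N (compression)
  F[2-3] = +2145.2597 N (tension)
  F[2-4] = +994.4560 N (tension)
  F[3-4] = -2411.4841 N (compression)
  F[3-5] = -0.0000 N (compression)
  F[4-5] = +0.0000 N (tension)
  Rx@0 = -2464.8500 N
  Ry@0 = +135.2429 N
  Ry@4 = +2196.8871 N

-144.114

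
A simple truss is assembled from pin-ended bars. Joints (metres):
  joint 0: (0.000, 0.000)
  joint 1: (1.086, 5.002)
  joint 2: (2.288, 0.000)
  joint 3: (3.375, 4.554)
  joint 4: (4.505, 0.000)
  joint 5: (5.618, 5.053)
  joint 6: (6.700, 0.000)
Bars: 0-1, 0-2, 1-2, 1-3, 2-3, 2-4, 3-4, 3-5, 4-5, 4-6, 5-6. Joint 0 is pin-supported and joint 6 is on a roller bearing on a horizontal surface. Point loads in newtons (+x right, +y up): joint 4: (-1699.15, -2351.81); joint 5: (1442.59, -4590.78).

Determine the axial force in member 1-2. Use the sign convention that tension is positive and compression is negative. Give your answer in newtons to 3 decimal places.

N=7 nodes, M=11 members, R=3 reactions → 2N=14, M+R=14
member 0 (0-1): L=5.1185, (cx,cy)=(0.2122,0.9772)
member 1 (0-2): L=2.2880, (cx,cy)=(1.0000,0.0000)
member 2 (1-2): L=5.1444, (cx,cy)=(0.2337,-0.9723)
member 3 (1-3): L=2.3324, (cx,cy)=(0.9814,-0.1921)
member 4 (2-3): L=4.6819, (cx,cy)=(0.2322,0.9727)
member 5 (2-4): L=2.2170, (cx,cy)=(1.0000,0.0000)
member 6 (3-4): L=4.6921, (cx,cy)=(0.2408,-0.9706)
member 7 (3-5): L=2.2978, (cx,cy)=(0.9761,0.2172)
member 8 (4-5): L=5.1741, (cx,cy)=(0.2151,0.9766)
member 9 (4-6): L=2.1950, (cx,cy)=(1.0000,0.0000)
member 10 (5-6): L=5.1675, (cx,cy)=(0.2094,-0.9778)
solve A·x = −loads:
  F[0-1] = -433.7621 N (compression)
  F[0-2] = -164.5287 N (compression)
  F[1-2] = +476.9086 N (tension)
  F[1-3] = -207.3224 N (compression)
  F[2-3] = -476.7344 N (compression)
  F[2-4] = +57.5851 N (tension)
  F[3-4] = +345.6530 N (tension)
  F[3-5] = -407.1040 N (compression)
  F[4-5] = +2064.6641 N (tension)
  F[4-6] = +1395.8514 N (tension)
  F[5-6] = -6666.4756 N (compression)
  Rx@0 = +256.5600 N
  Ry@0 = +423.8865 N
  Ry@6 = +6518.7035 N

476.909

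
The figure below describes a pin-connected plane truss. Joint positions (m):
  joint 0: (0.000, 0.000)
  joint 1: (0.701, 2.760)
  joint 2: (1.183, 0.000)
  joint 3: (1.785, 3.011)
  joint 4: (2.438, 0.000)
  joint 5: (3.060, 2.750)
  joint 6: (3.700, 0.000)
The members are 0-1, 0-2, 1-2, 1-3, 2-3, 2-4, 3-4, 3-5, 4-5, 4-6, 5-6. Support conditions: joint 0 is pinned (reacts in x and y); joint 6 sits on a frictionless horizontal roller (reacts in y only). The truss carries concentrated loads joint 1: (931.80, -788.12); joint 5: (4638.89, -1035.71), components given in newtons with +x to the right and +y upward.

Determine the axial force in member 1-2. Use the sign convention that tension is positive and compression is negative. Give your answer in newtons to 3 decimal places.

N=7 nodes, M=11 members, R=3 reactions → 2N=14, M+R=14
member 0 (0-1): L=2.8476, (cx,cy)=(0.2462,0.9692)
member 1 (0-2): L=1.1830, (cx,cy)=(1.0000,0.0000)
member 2 (1-2): L=2.8018, (cx,cy)=(0.1720,-0.9851)
member 3 (1-3): L=1.1127, (cx,cy)=(0.9742,0.2256)
member 4 (2-3): L=3.0706, (cx,cy)=(0.1961,0.9806)
member 5 (2-4): L=1.2550, (cx,cy)=(1.0000,0.0000)
member 6 (3-4): L=3.0810, (cx,cy)=(0.2119,-0.9773)
member 7 (3-5): L=1.3014, (cx,cy)=(0.9797,-0.2005)
member 8 (4-5): L=2.8195, (cx,cy)=(0.2206,0.9754)
member 9 (4-6): L=1.2620, (cx,cy)=(1.0000,0.0000)
member 10 (5-6): L=2.8235, (cx,cy)=(0.2267,-0.9740)
solve A·x = −loads:
  F[0-1] = +3430.5109 N (tension)
  F[0-2] = +4726.2027 N (tension)
  F[1-2] = -4032.7618 N (compression)
  F[1-3] = +622.5050 N (tension)
  F[2-3] = +4051.2594 N (tension)
  F[2-4] = +3238.1669 N (tension)
  F[3-4] = -4711.2335 N (compression)
  F[3-5] = +2448.9969 N (tension)
  F[4-5] = +4720.5047 N (tension)
  F[4-6] = +1198.2599 N (tension)
  F[5-6] = -5286.3684 N (compression)
  Rx@0 = -5570.6900 N
  Ry@0 = -3324.9430 N
  Ry@6 = +5148.7730 N

-4032.762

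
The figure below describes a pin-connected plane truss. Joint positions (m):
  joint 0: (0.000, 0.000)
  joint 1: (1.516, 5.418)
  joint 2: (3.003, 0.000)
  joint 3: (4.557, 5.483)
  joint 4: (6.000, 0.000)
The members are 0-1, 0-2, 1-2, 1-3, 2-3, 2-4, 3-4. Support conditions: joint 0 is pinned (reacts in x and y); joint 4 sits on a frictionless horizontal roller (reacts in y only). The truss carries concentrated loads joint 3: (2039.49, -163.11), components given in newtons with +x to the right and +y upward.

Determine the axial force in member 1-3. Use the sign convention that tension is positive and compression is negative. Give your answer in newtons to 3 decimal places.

N=5 nodes, M=7 members, R=3 reactions → 2N=10, M+R=10
member 0 (0-1): L=5.6261, (cx,cy)=(0.2695,0.9630)
member 1 (0-2): L=3.0030, (cx,cy)=(1.0000,0.0000)
member 2 (1-2): L=5.6184, (cx,cy)=(0.2647,-0.9643)
member 3 (1-3): L=3.0417, (cx,cy)=(0.9998,0.0214)
member 4 (2-3): L=5.6990, (cx,cy)=(0.2727,0.9621)
member 5 (2-4): L=2.9970, (cx,cy)=(1.0000,0.0000)
member 6 (3-4): L=5.6697, (cx,cy)=(0.2545,-0.9671)
solve A·x = −loads:
  F[0-1] = +1894.6036 N (tension)
  F[0-2] = +1528.9729 N (tension)
  F[1-2] = -1869.7115 N (compression)
  F[1-3] = +1005.6001 N (tension)
  F[2-3] = +1874.0549 N (tension)
  F[2-4] = +523.1003 N (tension)
  F[3-4] = -2055.3177 N (compression)
  Rx@0 = -2039.4900 N
  Ry@0 = -1824.5260 N
  Ry@4 = +1987.6360 N

1005.600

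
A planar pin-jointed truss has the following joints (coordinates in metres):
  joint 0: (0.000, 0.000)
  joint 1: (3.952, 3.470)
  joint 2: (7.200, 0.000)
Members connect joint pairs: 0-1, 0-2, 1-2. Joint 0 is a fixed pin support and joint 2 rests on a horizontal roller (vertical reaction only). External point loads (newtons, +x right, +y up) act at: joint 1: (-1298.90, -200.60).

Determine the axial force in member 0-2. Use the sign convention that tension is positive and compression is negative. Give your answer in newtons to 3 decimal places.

N=3 nodes, M=3 members, R=3 reactions → 2N=6, M+R=6
member 0 (0-1): L=5.2592, (cx,cy)=(0.7514,0.6598)
member 1 (0-2): L=7.2000, (cx,cy)=(1.0000,0.0000)
member 2 (1-2): L=4.7529, (cx,cy)=(0.6834,-0.7301)
solve A·x = −loads:
  F[0-1] = -1085.9275 N (compression)
  F[0-2] = -482.8854 N (compression)
  F[1-2] = +706.6268 N (tension)
  Rx@0 = +1298.9000 N
  Ry@0 = +716.4905 N
  Ry@2 = -515.8905 N

-482.885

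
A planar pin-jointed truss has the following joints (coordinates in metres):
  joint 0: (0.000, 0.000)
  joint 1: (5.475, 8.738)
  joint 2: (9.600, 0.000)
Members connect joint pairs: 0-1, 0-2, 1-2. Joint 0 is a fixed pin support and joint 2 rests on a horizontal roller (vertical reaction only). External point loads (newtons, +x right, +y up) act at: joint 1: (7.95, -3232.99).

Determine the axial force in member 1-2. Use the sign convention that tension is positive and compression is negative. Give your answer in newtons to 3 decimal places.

N=3 nodes, M=3 members, R=3 reactions → 2N=6, M+R=6
member 0 (0-1): L=10.3116, (cx,cy)=(0.5310,0.8474)
member 1 (0-2): L=9.6000, (cx,cy)=(1.0000,0.0000)
member 2 (1-2): L=9.6627, (cx,cy)=(0.4269,-0.9043)
solve A·x = −loads:
  F[0-1] = -1630.8022 N (compression)
  F[0-2] = +873.8366 N (tension)
  F[1-2] = -2046.9439 N (compression)
  Rx@0 = -7.9500 N
  Ry@0 = +1381.9392 N
  Ry@2 = +1851.0508 N

-2046.944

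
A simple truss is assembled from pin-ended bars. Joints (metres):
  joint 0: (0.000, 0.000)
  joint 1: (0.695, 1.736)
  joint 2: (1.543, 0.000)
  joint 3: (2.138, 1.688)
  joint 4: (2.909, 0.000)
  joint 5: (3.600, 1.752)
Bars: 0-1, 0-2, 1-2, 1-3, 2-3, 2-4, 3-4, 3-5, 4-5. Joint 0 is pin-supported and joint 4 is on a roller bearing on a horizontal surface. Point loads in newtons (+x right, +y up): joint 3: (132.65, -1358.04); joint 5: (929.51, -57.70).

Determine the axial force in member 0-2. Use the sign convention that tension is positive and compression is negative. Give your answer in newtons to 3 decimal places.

N=6 nodes, M=9 members, R=3 reactions → 2N=12, M+R=12
member 0 (0-1): L=1.8700, (cx,cy)=(0.3717,0.9284)
member 1 (0-2): L=1.5430, (cx,cy)=(1.0000,0.0000)
member 2 (1-2): L=1.9320, (cx,cy)=(0.4389,-0.8985)
member 3 (1-3): L=1.4438, (cx,cy)=(0.9994,-0.0332)
member 4 (2-3): L=1.7898, (cx,cy)=(0.3324,0.9431)
member 5 (2-4): L=1.3660, (cx,cy)=(1.0000,0.0000)
member 6 (3-4): L=1.8557, (cx,cy)=(0.4155,-0.9096)
member 7 (3-5): L=1.4634, (cx,cy)=(0.9990,0.0437)
member 8 (4-5): L=1.8833, (cx,cy)=(0.3669,0.9303)
solve A·x = −loads:
  F[0-1] = +312.9791 N (tension)
  F[0-2] = +945.8359 N (tension)
  F[1-2] = -333.0905 N (compression)
  F[1-3] = +262.6671 N (tension)
  F[2-3] = +317.3406 N (tension)
  F[2-4] = +694.1414 N (tension)
  F[3-4] = -1765.7937 N (compression)
  F[3-5] = +969.9254 N (tension)
  F[4-5] = -107.6242 N (compression)
  Rx@0 = -1062.1600 N
  Ry@0 = -290.5592 N
  Ry@4 = +1706.2992 N

945.836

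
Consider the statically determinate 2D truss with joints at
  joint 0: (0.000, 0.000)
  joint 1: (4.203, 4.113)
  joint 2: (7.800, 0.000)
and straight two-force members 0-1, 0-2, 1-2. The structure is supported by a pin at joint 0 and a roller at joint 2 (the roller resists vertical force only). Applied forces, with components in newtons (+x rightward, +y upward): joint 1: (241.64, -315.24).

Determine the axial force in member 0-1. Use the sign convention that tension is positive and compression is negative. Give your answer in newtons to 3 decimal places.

N=3 nodes, M=3 members, R=3 reactions → 2N=6, M+R=6
member 0 (0-1): L=5.8806, (cx,cy)=(0.7147,0.6994)
member 1 (0-2): L=7.8000, (cx,cy)=(1.0000,0.0000)
member 2 (1-2): L=5.4640, (cx,cy)=(0.6583,-0.7527)
solve A·x = −loads:
  F[0-1] = -25.6722 N (compression)
  F[0-2] = +259.9884 N (tension)
  F[1-2] = -394.9330 N (compression)
  Rx@0 = -241.6400 N
  Ry@0 = +17.9555 N
  Ry@2 = +297.2845 N

-25.672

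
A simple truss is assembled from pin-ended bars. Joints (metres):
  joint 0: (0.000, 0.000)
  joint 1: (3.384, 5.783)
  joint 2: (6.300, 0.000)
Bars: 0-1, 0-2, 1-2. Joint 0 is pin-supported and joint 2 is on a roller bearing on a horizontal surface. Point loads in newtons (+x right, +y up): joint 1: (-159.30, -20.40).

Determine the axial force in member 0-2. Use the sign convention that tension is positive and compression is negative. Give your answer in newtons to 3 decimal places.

N=3 nodes, M=3 members, R=3 reactions → 2N=6, M+R=6
member 0 (0-1): L=6.7003, (cx,cy)=(0.5050,0.8631)
member 1 (0-2): L=6.3000, (cx,cy)=(1.0000,0.0000)
member 2 (1-2): L=6.4766, (cx,cy)=(0.4502,-0.8929)
solve A·x = −loads:
  F[0-1] = -180.3629 N (compression)
  F[0-2] = -68.2079 N (compression)
  F[1-2] = +151.4931 N (tension)
  Rx@0 = +159.3000 N
  Ry@0 = +155.6696 N
  Ry@2 = -135.2696 N

-68.208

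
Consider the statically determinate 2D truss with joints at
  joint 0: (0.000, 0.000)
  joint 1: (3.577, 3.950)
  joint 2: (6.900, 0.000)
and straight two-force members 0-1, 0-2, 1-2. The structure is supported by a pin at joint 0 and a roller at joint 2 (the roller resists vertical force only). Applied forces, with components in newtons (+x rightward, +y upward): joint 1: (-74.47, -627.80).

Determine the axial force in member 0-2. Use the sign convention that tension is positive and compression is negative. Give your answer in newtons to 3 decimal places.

N=3 nodes, M=3 members, R=3 reactions → 2N=6, M+R=6
member 0 (0-1): L=5.3289, (cx,cy)=(0.6712,0.7412)
member 1 (0-2): L=6.9000, (cx,cy)=(1.0000,0.0000)
member 2 (1-2): L=5.1619, (cx,cy)=(0.6438,-0.7652)
solve A·x = −loads:
  F[0-1] = -465.4056 N (compression)
  F[0-2] = +237.9300 N (tension)
  F[1-2] = -369.5943 N (compression)
  Rx@0 = +74.4700 N
  Ry@0 = +344.9762 N
  Ry@2 = +282.8238 N

237.930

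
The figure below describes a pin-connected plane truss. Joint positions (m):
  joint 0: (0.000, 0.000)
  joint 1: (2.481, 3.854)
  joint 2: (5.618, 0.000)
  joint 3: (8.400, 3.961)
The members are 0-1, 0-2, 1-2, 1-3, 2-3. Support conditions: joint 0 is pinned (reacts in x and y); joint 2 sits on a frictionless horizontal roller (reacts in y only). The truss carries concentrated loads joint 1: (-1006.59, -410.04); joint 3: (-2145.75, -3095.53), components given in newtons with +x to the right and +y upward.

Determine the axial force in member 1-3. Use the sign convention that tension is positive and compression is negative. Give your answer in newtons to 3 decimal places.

28.759

N=4 nodes, M=5 members, R=3 reactions → 2N=8, M+R=8
member 0 (0-1): L=4.5835, (cx,cy)=(0.5413,0.8408)
member 1 (0-2): L=5.6180, (cx,cy)=(1.0000,0.0000)
member 2 (1-2): L=4.9693, (cx,cy)=(0.6313,-0.7756)
member 3 (1-3): L=5.9200, (cx,cy)=(0.9998,0.0181)
member 4 (2-3): L=4.8404, (cx,cy)=(0.5748,0.8183)
solve A·x = −loads:
  F[0-1] = -1069.7351 N (compression)
  F[0-2] = -2573.3066 N (compression)
  F[1-2] = +631.7421 N (tension)
  F[1-3] = +28.7587 N (tension)
  F[2-3] = -3783.3837 N (compression)
  Rx@0 = +3152.3400 N
  Ry@0 = +899.4739 N
  Ry@2 = +2606.0961 N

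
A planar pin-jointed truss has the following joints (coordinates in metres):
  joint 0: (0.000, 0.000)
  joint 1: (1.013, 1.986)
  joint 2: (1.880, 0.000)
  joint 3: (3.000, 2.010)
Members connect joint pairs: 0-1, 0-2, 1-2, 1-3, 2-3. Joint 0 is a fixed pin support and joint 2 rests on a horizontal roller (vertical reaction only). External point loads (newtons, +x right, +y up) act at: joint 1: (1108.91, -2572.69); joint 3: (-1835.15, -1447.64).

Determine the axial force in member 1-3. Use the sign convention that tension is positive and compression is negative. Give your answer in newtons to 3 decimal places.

-1035.549

N=4 nodes, M=5 members, R=3 reactions → 2N=8, M+R=8
member 0 (0-1): L=2.2294, (cx,cy)=(0.4544,0.8908)
member 1 (0-2): L=1.8800, (cx,cy)=(1.0000,0.0000)
member 2 (1-2): L=2.1670, (cx,cy)=(0.4001,-0.9165)
member 3 (1-3): L=1.9871, (cx,cy)=(0.9999,0.0121)
member 4 (2-3): L=2.3010, (cx,cy)=(0.4867,0.8735)
solve A·x = −loads:
  F[0-1] = -1251.2647 N (compression)
  F[0-2] = -157.6954 N (compression)
  F[1-2] = -1604.5808 N (compression)
  F[1-3] = -1035.5494 N (compression)
  F[2-3] = -1642.8903 N (compression)
  Rx@0 = +726.2400 N
  Ry@0 = +1114.6392 N
  Ry@2 = +2905.6908 N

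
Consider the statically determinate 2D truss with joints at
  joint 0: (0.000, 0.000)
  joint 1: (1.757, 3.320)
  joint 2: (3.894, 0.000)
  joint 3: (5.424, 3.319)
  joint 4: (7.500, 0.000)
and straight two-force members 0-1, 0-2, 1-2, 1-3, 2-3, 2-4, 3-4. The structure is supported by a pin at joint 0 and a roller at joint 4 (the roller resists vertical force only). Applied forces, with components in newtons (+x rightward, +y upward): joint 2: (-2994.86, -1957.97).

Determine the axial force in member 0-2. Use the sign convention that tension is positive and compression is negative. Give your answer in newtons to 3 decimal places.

N=5 nodes, M=7 members, R=3 reactions → 2N=10, M+R=10
member 0 (0-1): L=3.7563, (cx,cy)=(0.4678,0.8839)
member 1 (0-2): L=3.8940, (cx,cy)=(1.0000,0.0000)
member 2 (1-2): L=3.9483, (cx,cy)=(0.5412,-0.8409)
member 3 (1-3): L=3.6670, (cx,cy)=(1.0000,-0.0003)
member 4 (2-3): L=3.6547, (cx,cy)=(0.4186,0.9082)
member 5 (2-4): L=3.6060, (cx,cy)=(1.0000,0.0000)
member 6 (3-4): L=3.9148, (cx,cy)=(0.5303,-0.8478)
solve A·x = −loads:
  F[0-1] = -1065.0928 N (compression)
  F[0-2] = -2496.6595 N (compression)
  F[1-2] = +1119.9092 N (tension)
  F[1-3] = -1104.3446 N (compression)
  F[2-3] = +1119.0609 N (tension)
  F[2-4] = +635.8590 N (tension)
  F[3-4] = -1199.0611 N (compression)
  Rx@0 = +2994.8600 N
  Ry@0 = +941.3920 N
  Ry@4 = +1016.5780 N

-2496.659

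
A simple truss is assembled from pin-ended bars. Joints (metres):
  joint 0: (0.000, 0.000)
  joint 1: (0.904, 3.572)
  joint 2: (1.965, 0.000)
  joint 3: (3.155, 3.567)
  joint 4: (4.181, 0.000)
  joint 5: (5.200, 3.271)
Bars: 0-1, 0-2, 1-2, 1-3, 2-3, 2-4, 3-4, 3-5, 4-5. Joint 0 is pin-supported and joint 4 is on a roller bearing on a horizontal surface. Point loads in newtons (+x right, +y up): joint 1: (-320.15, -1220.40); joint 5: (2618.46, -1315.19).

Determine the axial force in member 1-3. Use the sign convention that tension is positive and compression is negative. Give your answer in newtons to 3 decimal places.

N=6 nodes, M=9 members, R=3 reactions → 2N=12, M+R=12
member 0 (0-1): L=3.6846, (cx,cy)=(0.2453,0.9694)
member 1 (0-2): L=1.9650, (cx,cy)=(1.0000,0.0000)
member 2 (1-2): L=3.7262, (cx,cy)=(0.2847,-0.9586)
member 3 (1-3): L=2.2510, (cx,cy)=(1.0000,-0.0022)
member 4 (2-3): L=3.7603, (cx,cy)=(0.3165,0.9486)
member 5 (2-4): L=2.2160, (cx,cy)=(1.0000,0.0000)
member 6 (3-4): L=3.7116, (cx,cy)=(0.2764,-0.9610)
member 7 (3-5): L=2.0663, (cx,cy)=(0.9897,-0.1433)
member 8 (4-5): L=3.4260, (cx,cy)=(0.2974,0.9547)
solve A·x = −loads:
  F[0-1] = +1174.9533 N (tension)
  F[0-2] = +2010.0418 N (tension)
  F[1-2] = -2464.3627 N (compression)
  F[1-3] = +1310.1167 N (tension)
  F[2-3] = +2490.3473 N (tension)
  F[2-4] = +520.2335 N (tension)
  F[3-4] = -2891.5082 N (compression)
  F[3-5] = +2927.7175 N (tension)
  F[4-5] = -938.2543 N (compression)
  Rx@0 = -2298.3100 N
  Ry@0 = -1139.0420 N
  Ry@4 = +3674.6320 N

1310.117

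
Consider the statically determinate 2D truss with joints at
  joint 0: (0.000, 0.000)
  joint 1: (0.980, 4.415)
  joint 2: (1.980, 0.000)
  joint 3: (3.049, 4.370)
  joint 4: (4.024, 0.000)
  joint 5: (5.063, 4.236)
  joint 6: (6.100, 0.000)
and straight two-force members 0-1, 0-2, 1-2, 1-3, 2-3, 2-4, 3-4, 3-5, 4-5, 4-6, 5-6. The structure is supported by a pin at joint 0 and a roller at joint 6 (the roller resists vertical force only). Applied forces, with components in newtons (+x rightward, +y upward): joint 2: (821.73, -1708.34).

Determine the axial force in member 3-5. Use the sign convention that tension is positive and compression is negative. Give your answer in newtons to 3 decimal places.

N=7 nodes, M=11 members, R=3 reactions → 2N=14, M+R=14
member 0 (0-1): L=4.5225, (cx,cy)=(0.2167,0.9762)
member 1 (0-2): L=1.9800, (cx,cy)=(1.0000,0.0000)
member 2 (1-2): L=4.5268, (cx,cy)=(0.2209,-0.9753)
member 3 (1-3): L=2.0695, (cx,cy)=(0.9998,-0.0217)
member 4 (2-3): L=4.4989, (cx,cy)=(0.2376,0.9714)
member 5 (2-4): L=2.0440, (cx,cy)=(1.0000,0.0000)
member 6 (3-4): L=4.4774, (cx,cy)=(0.2178,-0.9760)
member 7 (3-5): L=2.0185, (cx,cy)=(0.9978,-0.0664)
member 8 (4-5): L=4.3616, (cx,cy)=(0.2382,0.9712)
member 9 (4-6): L=2.0760, (cx,cy)=(1.0000,0.0000)
member 10 (5-6): L=4.3611, (cx,cy)=(0.2378,-0.9713)
solve A·x = −loads:
  F[0-1] = -1181.9130 N (compression)
  F[0-2] = +1077.8462 N (tension)
  F[1-2] = +1194.6534 N (tension)
  F[1-3] = -520.1440 N (compression)
  F[2-3] = +559.2165 N (tension)
  F[2-4] = +387.1421 N (tension)
  F[3-4] = -549.9160 N (compression)
  F[3-5] = -267.9847 N (compression)
  F[4-5] = +552.6287 N (tension)
  F[4-6] = +135.7477 N (tension)
  F[5-6] = -570.8846 N (compression)
  Rx@0 = -821.7300 N
  Ry@0 = +1153.8296 N
  Ry@6 = +554.5104 N

-267.985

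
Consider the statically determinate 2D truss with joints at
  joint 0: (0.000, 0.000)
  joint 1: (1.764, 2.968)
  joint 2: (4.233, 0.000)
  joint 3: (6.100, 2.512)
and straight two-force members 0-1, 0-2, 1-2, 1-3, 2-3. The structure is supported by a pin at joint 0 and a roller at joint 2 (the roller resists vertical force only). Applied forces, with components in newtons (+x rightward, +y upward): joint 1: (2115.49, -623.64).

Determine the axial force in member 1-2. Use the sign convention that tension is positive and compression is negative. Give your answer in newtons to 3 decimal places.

-2267.482

N=4 nodes, M=5 members, R=3 reactions → 2N=8, M+R=8
member 0 (0-1): L=3.4526, (cx,cy)=(0.5109,0.8596)
member 1 (0-2): L=4.2330, (cx,cy)=(1.0000,0.0000)
member 2 (1-2): L=3.8607, (cx,cy)=(0.6395,-0.7688)
member 3 (1-3): L=4.3599, (cx,cy)=(0.9945,-0.1046)
member 4 (2-3): L=3.1298, (cx,cy)=(0.5965,0.8026)
solve A·x = −loads:
  F[0-1] = +1302.3462 N (tension)
  F[0-2] = +1450.1038 N (tension)
  F[1-2] = -2267.4816 N (compression)
  F[1-3] = +0.0000 N (tension)
  F[2-3] = -0.0000 N (compression)
  Rx@0 = -2115.4900 N
  Ry@0 = -1119.5387 N
  Ry@2 = +1743.1787 N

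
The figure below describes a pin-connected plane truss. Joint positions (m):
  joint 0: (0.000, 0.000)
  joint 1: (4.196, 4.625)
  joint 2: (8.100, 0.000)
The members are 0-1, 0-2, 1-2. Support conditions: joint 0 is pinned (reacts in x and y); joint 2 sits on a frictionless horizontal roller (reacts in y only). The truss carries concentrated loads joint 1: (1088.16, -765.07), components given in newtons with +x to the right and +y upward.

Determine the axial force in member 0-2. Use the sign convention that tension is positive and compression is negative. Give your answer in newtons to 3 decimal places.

859.008

N=3 nodes, M=3 members, R=3 reactions → 2N=6, M+R=6
member 0 (0-1): L=6.2448, (cx,cy)=(0.6719,0.7406)
member 1 (0-2): L=8.1000, (cx,cy)=(1.0000,0.0000)
member 2 (1-2): L=6.0524, (cx,cy)=(0.6450,-0.7642)
solve A·x = −loads:
  F[0-1] = +341.0397 N (tension)
  F[0-2] = +859.0075 N (tension)
  F[1-2] = -1331.7311 N (compression)
  Rx@0 = -1088.1600 N
  Ry@0 = -252.5811 N
  Ry@2 = +1017.6511 N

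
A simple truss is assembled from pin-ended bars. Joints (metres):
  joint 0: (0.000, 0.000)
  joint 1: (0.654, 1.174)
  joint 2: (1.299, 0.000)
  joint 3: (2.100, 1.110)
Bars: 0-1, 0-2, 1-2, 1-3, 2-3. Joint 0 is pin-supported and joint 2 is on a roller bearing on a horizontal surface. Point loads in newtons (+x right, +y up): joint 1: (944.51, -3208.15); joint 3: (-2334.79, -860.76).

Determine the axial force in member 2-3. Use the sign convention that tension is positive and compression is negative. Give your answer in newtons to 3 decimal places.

-1152.111

N=4 nodes, M=5 members, R=3 reactions → 2N=8, M+R=8
member 0 (0-1): L=1.3439, (cx,cy)=(0.4867,0.8736)
member 1 (0-2): L=1.2990, (cx,cy)=(1.0000,0.0000)
member 2 (1-2): L=1.3395, (cx,cy)=(0.4815,-0.8764)
member 3 (1-3): L=1.4474, (cx,cy)=(0.9990,-0.0442)
member 4 (2-3): L=1.3688, (cx,cy)=(0.5852,0.8109)
solve A·x = −loads:
  F[0-1] = -2522.5151 N (compression)
  F[0-2] = -162.6893 N (compression)
  F[1-2] = -1062.2500 N (compression)
  F[1-3] = -1662.2345 N (compression)
  F[2-3] = -1152.1108 N (compression)
  Rx@0 = +1390.2800 N
  Ry@0 = +2203.6568 N
  Ry@2 = +1865.2532 N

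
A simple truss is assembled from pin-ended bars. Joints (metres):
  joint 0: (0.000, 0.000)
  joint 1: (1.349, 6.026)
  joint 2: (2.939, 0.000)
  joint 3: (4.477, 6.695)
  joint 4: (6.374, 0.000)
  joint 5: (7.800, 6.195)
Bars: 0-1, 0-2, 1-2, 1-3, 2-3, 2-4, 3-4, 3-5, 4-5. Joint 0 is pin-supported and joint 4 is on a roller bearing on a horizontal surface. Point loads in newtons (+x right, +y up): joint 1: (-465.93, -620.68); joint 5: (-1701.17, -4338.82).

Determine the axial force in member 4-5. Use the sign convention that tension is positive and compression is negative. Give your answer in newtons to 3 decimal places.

-4557.110

N=6 nodes, M=9 members, R=3 reactions → 2N=12, M+R=12
member 0 (0-1): L=6.1751, (cx,cy)=(0.2185,0.9758)
member 1 (0-2): L=2.9390, (cx,cy)=(1.0000,0.0000)
member 2 (1-2): L=6.2322, (cx,cy)=(0.2551,-0.9669)
member 3 (1-3): L=3.1987, (cx,cy)=(0.9779,0.2091)
member 4 (2-3): L=6.8694, (cx,cy)=(0.2239,0.9746)
member 5 (2-4): L=3.4350, (cx,cy)=(1.0000,0.0000)
member 6 (3-4): L=6.9586, (cx,cy)=(0.2726,-0.9621)
member 7 (3-5): L=3.3604, (cx,cy)=(0.9889,-0.1488)
member 8 (4-5): L=6.3570, (cx,cy)=(0.2243,0.9745)
solve A·x = −loads:
  F[0-1] = -1652.4315 N (compression)
  F[0-2] = -1806.1160 N (compression)
  F[1-2] = +992.9635 N (tension)
  F[1-3] = -151.7396 N (compression)
  F[2-3] = -985.1125 N (compression)
  F[2-4] = -1332.2274 N (compression)
  F[3-4] = +1137.0627 N (tension)
  F[3-5] = -686.5638 N (compression)
  F[4-5] = -4557.1099 N (compression)
  Rx@0 = +2167.1000 N
  Ry@0 = +1612.5199 N
  Ry@4 = +3346.9801 N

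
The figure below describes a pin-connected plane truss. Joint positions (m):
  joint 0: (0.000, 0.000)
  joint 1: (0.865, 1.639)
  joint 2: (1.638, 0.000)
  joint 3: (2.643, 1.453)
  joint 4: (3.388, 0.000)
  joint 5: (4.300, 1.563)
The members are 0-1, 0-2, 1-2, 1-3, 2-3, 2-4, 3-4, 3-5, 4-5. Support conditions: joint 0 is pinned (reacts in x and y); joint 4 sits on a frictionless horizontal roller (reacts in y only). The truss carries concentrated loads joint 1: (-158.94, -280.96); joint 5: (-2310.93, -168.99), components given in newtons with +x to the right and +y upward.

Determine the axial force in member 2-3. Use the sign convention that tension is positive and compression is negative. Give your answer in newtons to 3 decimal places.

N=6 nodes, M=9 members, R=3 reactions → 2N=12, M+R=12
member 0 (0-1): L=1.8533, (cx,cy)=(0.4667,0.8844)
member 1 (0-2): L=1.6380, (cx,cy)=(1.0000,0.0000)
member 2 (1-2): L=1.8121, (cx,cy)=(0.4266,-0.9045)
member 3 (1-3): L=1.7877, (cx,cy)=(0.9946,-0.1040)
member 4 (2-3): L=1.7667, (cx,cy)=(0.5689,0.8224)
member 5 (2-4): L=1.7500, (cx,cy)=(1.0000,0.0000)
member 6 (3-4): L=1.6329, (cx,cy)=(0.4563,-0.8898)
member 7 (3-5): L=1.6606, (cx,cy)=(0.9978,0.0662)
member 8 (4-5): L=1.8096, (cx,cy)=(0.5040,0.8637)
solve A·x = −loads:
  F[0-1] = -1477.5573 N (compression)
  F[0-2] = -1780.2247 N (compression)
  F[1-2] = +1257.5676 N (tension)
  F[1-3] = -1072.9662 N (compression)
  F[2-3] = -1382.9809 N (compression)
  F[2-4] = -457.0691 N (compression)
  F[3-4] = +981.0593 N (tension)
  F[3-5] = -2306.5392 N (compression)
  F[4-5] = -18.7637 N (compression)
  Rx@0 = +2469.8700 N
  Ry@0 = +1306.7383 N
  Ry@4 = -856.7883 N

-1382.981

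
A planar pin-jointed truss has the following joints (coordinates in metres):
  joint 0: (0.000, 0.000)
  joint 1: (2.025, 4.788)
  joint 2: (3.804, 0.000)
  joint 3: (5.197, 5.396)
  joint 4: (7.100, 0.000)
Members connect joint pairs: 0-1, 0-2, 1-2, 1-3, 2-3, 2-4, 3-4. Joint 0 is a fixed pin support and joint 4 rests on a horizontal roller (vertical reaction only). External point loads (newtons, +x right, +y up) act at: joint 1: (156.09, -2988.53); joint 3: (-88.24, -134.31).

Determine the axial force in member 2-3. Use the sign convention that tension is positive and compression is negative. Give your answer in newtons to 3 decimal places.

N=5 nodes, M=7 members, R=3 reactions → 2N=10, M+R=10
member 0 (0-1): L=5.1986, (cx,cy)=(0.3895,0.9210)
member 1 (0-2): L=3.8040, (cx,cy)=(1.0000,0.0000)
member 2 (1-2): L=5.1078, (cx,cy)=(0.3483,-0.9374)
member 3 (1-3): L=3.2297, (cx,cy)=(0.9821,0.1883)
member 4 (2-3): L=5.5729, (cx,cy)=(0.2500,0.9683)
member 5 (2-4): L=3.2960, (cx,cy)=(1.0000,0.0000)
member 6 (3-4): L=5.7217, (cx,cy)=(0.3326,-0.9431)
solve A·x = −loads:
  F[0-1] = -2316.9731 N (compression)
  F[0-2] = +970.3736 N (tension)
  F[1-2] = -1053.1087 N (compression)
  F[1-3] = -704.4209 N (compression)
  F[2-3] = +1019.5341 N (tension)
  F[2-4] = +348.7445 N (tension)
  F[3-4] = -1048.5669 N (compression)
  Rx@0 = -67.8500 N
  Ry@0 = +2133.9670 N
  Ry@4 = +988.8730 N

1019.534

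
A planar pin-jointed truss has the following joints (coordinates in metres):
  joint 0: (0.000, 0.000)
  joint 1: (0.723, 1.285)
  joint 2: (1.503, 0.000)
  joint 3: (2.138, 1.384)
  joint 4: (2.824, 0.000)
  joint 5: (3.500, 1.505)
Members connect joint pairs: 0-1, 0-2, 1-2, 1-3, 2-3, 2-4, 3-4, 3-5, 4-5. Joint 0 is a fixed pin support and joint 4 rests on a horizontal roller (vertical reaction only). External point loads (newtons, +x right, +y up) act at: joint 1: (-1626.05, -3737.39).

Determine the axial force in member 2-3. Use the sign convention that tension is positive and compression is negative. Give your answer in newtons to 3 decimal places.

N=6 nodes, M=9 members, R=3 reactions → 2N=12, M+R=12
member 0 (0-1): L=1.4744, (cx,cy)=(0.4904,0.8715)
member 1 (0-2): L=1.5030, (cx,cy)=(1.0000,0.0000)
member 2 (1-2): L=1.5032, (cx,cy)=(0.5189,-0.8548)
member 3 (1-3): L=1.4185, (cx,cy)=(0.9976,0.0698)
member 4 (2-3): L=1.5227, (cx,cy)=(0.4170,0.9089)
member 5 (2-4): L=1.3210, (cx,cy)=(1.0000,0.0000)
member 6 (3-4): L=1.5447, (cx,cy)=(0.4441,-0.8960)
member 7 (3-5): L=1.3674, (cx,cy)=(0.9961,0.0885)
member 8 (4-5): L=1.6498, (cx,cy)=(0.4097,0.9122)
solve A·x = −loads:
  F[0-1] = -4039.4231 N (compression)
  F[0-2] = +354.7128 N (tension)
  F[1-2] = -271.2967 N (compression)
  F[1-3] = -214.4623 N (compression)
  F[2-3] = +255.1607 N (tension)
  F[2-4] = +107.5330 N (tension)
  F[3-4] = -242.1351 N (compression)
  F[3-5] = -0.0000 N (compression)
  F[4-5] = +0.0000 N (tension)
  Rx@0 = +1626.0500 N
  Ry@0 = +3520.4429 N
  Ry@4 = +216.9471 N

255.161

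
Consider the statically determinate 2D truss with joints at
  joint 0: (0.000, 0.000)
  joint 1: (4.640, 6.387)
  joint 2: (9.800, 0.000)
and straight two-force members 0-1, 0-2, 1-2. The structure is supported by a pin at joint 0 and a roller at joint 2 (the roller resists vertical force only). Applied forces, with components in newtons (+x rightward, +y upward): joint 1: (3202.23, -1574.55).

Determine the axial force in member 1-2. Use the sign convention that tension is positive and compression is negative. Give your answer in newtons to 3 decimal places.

-3641.382

N=3 nodes, M=3 members, R=3 reactions → 2N=6, M+R=6
member 0 (0-1): L=7.8945, (cx,cy)=(0.5877,0.8090)
member 1 (0-2): L=9.8000, (cx,cy)=(1.0000,0.0000)
member 2 (1-2): L=8.2109, (cx,cy)=(0.6284,-0.7779)
solve A·x = −loads:
  F[0-1] = +1554.8692 N (tension)
  F[0-2] = +2288.3559 N (tension)
  F[1-2] = -3641.3817 N (compression)
  Rx@0 = -3202.2300 N
  Ry@0 = -1257.9556 N
  Ry@2 = +2832.5056 N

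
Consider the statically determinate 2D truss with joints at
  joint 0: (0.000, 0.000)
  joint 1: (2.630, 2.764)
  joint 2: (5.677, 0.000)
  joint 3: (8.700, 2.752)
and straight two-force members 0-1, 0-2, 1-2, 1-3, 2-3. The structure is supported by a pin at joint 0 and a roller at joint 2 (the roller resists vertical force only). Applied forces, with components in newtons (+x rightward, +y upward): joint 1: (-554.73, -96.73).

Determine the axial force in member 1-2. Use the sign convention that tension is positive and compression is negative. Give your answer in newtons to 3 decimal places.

N=4 nodes, M=5 members, R=3 reactions → 2N=8, M+R=8
member 0 (0-1): L=3.8153, (cx,cy)=(0.6893,0.7244)
member 1 (0-2): L=5.6770, (cx,cy)=(1.0000,0.0000)
member 2 (1-2): L=4.1139, (cx,cy)=(0.7407,-0.6719)
member 3 (1-3): L=6.0700, (cx,cy)=(1.0000,-0.0020)
member 4 (2-3): L=4.0880, (cx,cy)=(0.7395,0.6732)
solve A·x = −loads:
  F[0-1] = -444.4793 N (compression)
  F[0-2] = -248.3380 N (compression)
  F[1-2] = +335.2903 N (tension)
  F[1-3] = +0.0000 N (tension)
  F[2-3] = -0.0000 N (compression)
  Rx@0 = +554.7300 N
  Ry@0 = +322.0028 N
  Ry@2 = -225.2728 N

335.290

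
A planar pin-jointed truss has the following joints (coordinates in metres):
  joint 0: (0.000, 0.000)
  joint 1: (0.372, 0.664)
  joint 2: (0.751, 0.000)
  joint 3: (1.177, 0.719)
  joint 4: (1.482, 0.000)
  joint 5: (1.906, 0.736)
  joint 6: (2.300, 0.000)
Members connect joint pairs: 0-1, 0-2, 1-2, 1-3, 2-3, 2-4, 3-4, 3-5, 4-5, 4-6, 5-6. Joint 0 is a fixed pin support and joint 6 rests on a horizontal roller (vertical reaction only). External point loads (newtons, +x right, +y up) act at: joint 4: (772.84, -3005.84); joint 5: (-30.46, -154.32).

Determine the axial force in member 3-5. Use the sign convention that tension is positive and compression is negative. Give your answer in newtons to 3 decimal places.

N=7 nodes, M=11 members, R=3 reactions → 2N=14, M+R=14
member 0 (0-1): L=0.7611, (cx,cy)=(0.4888,0.8724)
member 1 (0-2): L=0.7510, (cx,cy)=(1.0000,0.0000)
member 2 (1-2): L=0.7646, (cx,cy)=(0.4957,-0.8685)
member 3 (1-3): L=0.8069, (cx,cy)=(0.9977,0.0682)
member 4 (2-3): L=0.8357, (cx,cy)=(0.5097,0.8603)
member 5 (2-4): L=0.7310, (cx,cy)=(1.0000,0.0000)
member 6 (3-4): L=0.7810, (cx,cy)=(0.3905,-0.9206)
member 7 (3-5): L=0.7292, (cx,cy)=(0.9997,0.0233)
member 8 (4-5): L=0.8494, (cx,cy)=(0.4992,0.8665)
member 9 (4-6): L=0.8180, (cx,cy)=(1.0000,0.0000)
member 10 (5-6): L=0.8348, (cx,cy)=(0.4720,-0.8816)
solve A·x = −loads:
  F[0-1] = -1266.8451 N (compression)
  F[0-2] = +1361.5675 N (tension)
  F[1-2] = +1177.9329 N (tension)
  F[1-3] = -1205.9129 N (compression)
  F[2-3] = -1189.0972 N (compression)
  F[2-4] = +2551.6147 N (tension)
  F[3-4] = +1143.4043 N (tension)
  F[3-5] = -2256.3667 N (compression)
  F[4-5] = +2254.1594 N (tension)
  F[4-6] = +1100.0649 N (tension)
  F[5-6] = -2330.8659 N (compression)
  Rx@0 = -742.3800 N
  Ry@0 = +1105.2164 N
  Ry@6 = +2054.9436 N

-2256.367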